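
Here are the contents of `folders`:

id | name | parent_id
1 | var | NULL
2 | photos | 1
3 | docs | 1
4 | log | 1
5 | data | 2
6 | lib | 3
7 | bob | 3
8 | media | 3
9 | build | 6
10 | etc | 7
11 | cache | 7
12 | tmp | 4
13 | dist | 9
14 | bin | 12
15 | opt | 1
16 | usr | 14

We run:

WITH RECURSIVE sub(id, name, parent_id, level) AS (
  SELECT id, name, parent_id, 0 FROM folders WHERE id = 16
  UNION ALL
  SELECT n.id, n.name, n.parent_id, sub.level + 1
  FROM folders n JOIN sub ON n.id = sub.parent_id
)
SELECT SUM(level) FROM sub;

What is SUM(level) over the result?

Base: id=16 (usr), parent_id=14, level 0.
Iteration 1: join on id=14 -> bin (id 14, parent_id=12, level 1).
Iteration 2: join on id=12 -> tmp (id 12, parent_id=4, level 2).
Iteration 3: join on id=4 -> log (id 4, parent_id=1, level 3).
Iteration 4: join on id=1 -> var (id 1, parent_id=NULL, level 4).
Iteration 5: parent_id is NULL; no match; recursion stops.
SUM(level) = 0 + 1 + 2 + 3 + 4 = 10.

10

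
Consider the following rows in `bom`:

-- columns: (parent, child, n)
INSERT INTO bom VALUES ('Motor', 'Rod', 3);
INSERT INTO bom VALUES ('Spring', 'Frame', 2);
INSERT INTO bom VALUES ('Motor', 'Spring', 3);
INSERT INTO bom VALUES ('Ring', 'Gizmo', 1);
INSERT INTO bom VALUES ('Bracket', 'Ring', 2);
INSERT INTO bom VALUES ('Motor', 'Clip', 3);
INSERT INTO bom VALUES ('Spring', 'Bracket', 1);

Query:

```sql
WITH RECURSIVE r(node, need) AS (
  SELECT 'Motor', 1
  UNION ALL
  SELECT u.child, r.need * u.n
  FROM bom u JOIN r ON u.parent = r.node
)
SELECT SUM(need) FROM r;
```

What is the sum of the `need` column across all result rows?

Base: (Motor, need=1).
Iteration 1: components of {Motor} -> Clip = 1*3 = 3, Rod = 1*3 = 3, Spring = 1*3 = 3.
Iteration 2: components of {Clip,Rod,Spring} -> Bracket = 3*1 = 3, Frame = 3*2 = 6.
Iteration 3: components of {Bracket,Frame} -> Ring = 3*2 = 6.
Iteration 4: components of {Ring} -> Gizmo = 6*1 = 6.
Iteration 5: no further components; recursion stops.
SUM(need) = 1 + 3 + 3 + 3 + 3 + 6 + 6 + 6 = 31.

31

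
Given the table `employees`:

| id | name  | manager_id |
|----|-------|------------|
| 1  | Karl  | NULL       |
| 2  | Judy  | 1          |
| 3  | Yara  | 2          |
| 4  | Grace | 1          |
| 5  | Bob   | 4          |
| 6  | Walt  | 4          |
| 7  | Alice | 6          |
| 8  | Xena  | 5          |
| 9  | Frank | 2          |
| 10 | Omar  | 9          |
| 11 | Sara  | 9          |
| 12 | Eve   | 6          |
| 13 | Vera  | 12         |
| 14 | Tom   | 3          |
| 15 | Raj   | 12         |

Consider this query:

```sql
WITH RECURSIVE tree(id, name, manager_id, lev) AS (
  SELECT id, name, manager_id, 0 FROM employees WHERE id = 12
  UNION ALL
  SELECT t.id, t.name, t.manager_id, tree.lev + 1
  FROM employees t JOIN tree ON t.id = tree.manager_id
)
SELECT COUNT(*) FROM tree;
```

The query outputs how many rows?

Base: id=12 (Eve), manager_id=6, lev 0.
Iteration 1: join on id=6 -> Walt (id 6, manager_id=4, lev 1).
Iteration 2: join on id=4 -> Grace (id 4, manager_id=1, lev 2).
Iteration 3: join on id=1 -> Karl (id 1, manager_id=NULL, lev 3).
Iteration 4: manager_id is NULL; no match; recursion stops.
Total rows emitted: 4.

4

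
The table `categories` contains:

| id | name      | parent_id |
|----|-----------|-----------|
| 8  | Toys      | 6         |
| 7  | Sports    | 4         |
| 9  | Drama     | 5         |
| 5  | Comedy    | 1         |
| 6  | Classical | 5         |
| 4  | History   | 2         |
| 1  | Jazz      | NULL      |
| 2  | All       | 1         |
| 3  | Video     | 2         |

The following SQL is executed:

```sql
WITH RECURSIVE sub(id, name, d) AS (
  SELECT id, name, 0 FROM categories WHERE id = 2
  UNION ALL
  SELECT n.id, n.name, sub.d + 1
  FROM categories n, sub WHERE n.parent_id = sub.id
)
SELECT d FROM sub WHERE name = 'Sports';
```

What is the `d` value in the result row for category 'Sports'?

Base: id=2 (All) at d 0.
Iteration 1: rows with parent_id in {2} -> Video (id 3, d 1), History (id 4, d 1).
Iteration 2: rows with parent_id in {3,4} -> Sports (id 7, d 2).
Iteration 3: no rows with parent_id in {7}; recursion stops.

2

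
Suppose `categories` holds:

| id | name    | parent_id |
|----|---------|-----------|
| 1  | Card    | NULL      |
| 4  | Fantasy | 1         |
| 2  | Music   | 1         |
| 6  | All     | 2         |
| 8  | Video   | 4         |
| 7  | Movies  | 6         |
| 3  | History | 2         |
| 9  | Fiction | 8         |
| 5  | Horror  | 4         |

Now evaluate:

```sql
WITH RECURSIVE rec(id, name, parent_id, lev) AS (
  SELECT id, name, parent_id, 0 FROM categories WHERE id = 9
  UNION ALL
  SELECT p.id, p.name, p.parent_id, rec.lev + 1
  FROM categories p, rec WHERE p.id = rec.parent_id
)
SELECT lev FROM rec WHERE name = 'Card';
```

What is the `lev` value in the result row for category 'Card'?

3

Base: id=9 (Fiction), parent_id=8, lev 0.
Iteration 1: join on id=8 -> Video (id 8, parent_id=4, lev 1).
Iteration 2: join on id=4 -> Fantasy (id 4, parent_id=1, lev 2).
Iteration 3: join on id=1 -> Card (id 1, parent_id=NULL, lev 3).
Iteration 4: parent_id is NULL; no match; recursion stops.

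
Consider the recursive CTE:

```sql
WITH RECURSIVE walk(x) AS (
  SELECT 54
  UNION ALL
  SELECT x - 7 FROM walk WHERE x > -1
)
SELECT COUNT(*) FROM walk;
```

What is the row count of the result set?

Base: x=54.
Iteration 1: 54 > -1 holds -> x = 54 - 7 = 47.
Iteration 2: 47 > -1 holds -> x = 47 - 7 = 40.
Iteration 3: 40 > -1 holds -> x = 40 - 7 = 33.
Iteration 4: 33 > -1 holds -> x = 33 - 7 = 26.
Iteration 5: 26 > -1 holds -> x = 26 - 7 = 19.
Iteration 6: 19 > -1 holds -> x = 19 - 7 = 12.
Iteration 7: 12 > -1 holds -> x = 12 - 7 = 5.
Iteration 8: 5 > -1 holds -> x = 5 - 7 = -2.
Iteration 9: -2 > -1 fails; recursion stops.
Total rows emitted: 9.

9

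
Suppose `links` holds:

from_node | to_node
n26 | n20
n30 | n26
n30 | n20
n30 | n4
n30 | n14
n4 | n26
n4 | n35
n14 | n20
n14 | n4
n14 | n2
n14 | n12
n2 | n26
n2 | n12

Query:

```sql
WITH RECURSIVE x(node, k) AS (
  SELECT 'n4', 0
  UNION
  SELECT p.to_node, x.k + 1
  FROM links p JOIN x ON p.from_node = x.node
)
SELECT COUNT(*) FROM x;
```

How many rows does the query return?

4

Base: (n4, k=0).
Iteration 1: edges from {n4} -> (n26, k=1), (n35, k=1).
Iteration 2: edges from {n26,n35} -> (n20, k=2).
Iteration 3: no outgoing edges from {n20}; recursion stops.
Total rows emitted: 4.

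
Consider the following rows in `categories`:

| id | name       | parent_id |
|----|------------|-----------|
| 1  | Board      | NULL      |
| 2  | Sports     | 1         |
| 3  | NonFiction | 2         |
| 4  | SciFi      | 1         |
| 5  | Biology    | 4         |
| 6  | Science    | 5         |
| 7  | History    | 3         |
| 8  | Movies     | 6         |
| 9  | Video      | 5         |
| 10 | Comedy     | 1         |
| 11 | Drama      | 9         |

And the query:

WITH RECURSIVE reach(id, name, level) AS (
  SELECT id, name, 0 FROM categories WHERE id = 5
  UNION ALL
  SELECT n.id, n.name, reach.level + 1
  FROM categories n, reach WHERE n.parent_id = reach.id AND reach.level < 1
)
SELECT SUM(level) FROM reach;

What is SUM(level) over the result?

2

Base: id=5 (Biology) at level 0.
Iteration 1: rows with parent_id in {5} -> Science (id 6, level 1), Video (id 9, level 1).
Iteration 2: level < 1 fails for all current rows; recursion stops.
SUM(level) = 0 + 1 + 1 = 2.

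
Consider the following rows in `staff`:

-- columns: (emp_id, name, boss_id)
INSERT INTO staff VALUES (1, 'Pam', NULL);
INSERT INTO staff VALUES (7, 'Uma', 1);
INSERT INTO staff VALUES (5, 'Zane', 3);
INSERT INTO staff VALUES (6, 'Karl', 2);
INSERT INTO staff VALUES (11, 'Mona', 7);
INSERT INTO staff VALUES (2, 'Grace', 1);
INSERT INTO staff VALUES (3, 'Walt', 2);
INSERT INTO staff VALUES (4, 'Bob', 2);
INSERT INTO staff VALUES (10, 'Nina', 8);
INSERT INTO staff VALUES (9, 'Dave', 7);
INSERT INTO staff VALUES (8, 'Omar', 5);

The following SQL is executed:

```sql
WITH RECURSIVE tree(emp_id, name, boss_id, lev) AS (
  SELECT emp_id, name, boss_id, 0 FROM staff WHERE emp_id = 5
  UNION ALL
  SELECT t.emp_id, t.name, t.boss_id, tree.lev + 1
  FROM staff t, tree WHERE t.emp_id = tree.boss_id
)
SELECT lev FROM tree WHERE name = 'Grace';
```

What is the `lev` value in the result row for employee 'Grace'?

2

Base: emp_id=5 (Zane), boss_id=3, lev 0.
Iteration 1: join on emp_id=3 -> Walt (id 3, boss_id=2, lev 1).
Iteration 2: join on emp_id=2 -> Grace (id 2, boss_id=1, lev 2).
Iteration 3: join on emp_id=1 -> Pam (id 1, boss_id=NULL, lev 3).
Iteration 4: boss_id is NULL; no match; recursion stops.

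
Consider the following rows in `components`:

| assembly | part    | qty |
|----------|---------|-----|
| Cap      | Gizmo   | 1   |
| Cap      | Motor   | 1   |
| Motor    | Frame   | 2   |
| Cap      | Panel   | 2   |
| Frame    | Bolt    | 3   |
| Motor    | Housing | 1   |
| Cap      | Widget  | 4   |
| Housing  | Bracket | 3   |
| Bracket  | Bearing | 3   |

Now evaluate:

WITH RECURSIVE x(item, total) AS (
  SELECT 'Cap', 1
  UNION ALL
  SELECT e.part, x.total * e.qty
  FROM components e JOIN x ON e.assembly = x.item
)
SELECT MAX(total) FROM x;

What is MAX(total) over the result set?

Base: (Cap, total=1).
Iteration 1: components of {Cap} -> Gizmo = 1*1 = 1, Motor = 1*1 = 1, Panel = 1*2 = 2, Widget = 1*4 = 4.
Iteration 2: components of {Gizmo,Motor,Panel,Widget} -> Frame = 1*2 = 2, Housing = 1*1 = 1.
Iteration 3: components of {Frame,Housing} -> Bolt = 2*3 = 6, Bracket = 1*3 = 3.
Iteration 4: components of {Bolt,Bracket} -> Bearing = 3*3 = 9.
Iteration 5: no further components; recursion stops.
total values: 1, 1, 1, 2, 4, 2, 1, 6, 3, 9; the maximum is 9.

9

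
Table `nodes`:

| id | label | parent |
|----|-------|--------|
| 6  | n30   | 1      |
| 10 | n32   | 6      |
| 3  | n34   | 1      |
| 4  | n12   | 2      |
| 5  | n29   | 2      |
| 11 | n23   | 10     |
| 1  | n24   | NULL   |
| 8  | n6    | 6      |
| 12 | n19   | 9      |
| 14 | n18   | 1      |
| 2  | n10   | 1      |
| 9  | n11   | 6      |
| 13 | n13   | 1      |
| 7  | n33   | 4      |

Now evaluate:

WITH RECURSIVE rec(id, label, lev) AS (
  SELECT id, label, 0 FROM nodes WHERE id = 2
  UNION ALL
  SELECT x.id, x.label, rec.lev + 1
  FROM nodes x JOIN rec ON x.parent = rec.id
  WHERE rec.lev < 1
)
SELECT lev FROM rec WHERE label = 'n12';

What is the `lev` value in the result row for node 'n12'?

1

Base: id=2 (n10) at lev 0.
Iteration 1: rows with parent in {2} -> n12 (id 4, lev 1), n29 (id 5, lev 1).
Iteration 2: lev < 1 fails for all current rows; recursion stops.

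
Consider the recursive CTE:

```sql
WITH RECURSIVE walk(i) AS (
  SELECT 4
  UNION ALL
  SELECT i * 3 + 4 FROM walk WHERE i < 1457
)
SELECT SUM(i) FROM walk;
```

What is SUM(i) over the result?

Base: i=4.
Iteration 1: 4 < 1457 holds -> i = 4 * 3 + 4 = 16.
Iteration 2: 16 < 1457 holds -> i = 16 * 3 + 4 = 52.
Iteration 3: 52 < 1457 holds -> i = 52 * 3 + 4 = 160.
Iteration 4: 160 < 1457 holds -> i = 160 * 3 + 4 = 484.
Iteration 5: 484 < 1457 holds -> i = 484 * 3 + 4 = 1456.
Iteration 6: 1456 < 1457 holds -> i = 1456 * 3 + 4 = 4372.
Iteration 7: 4372 < 1457 fails; recursion stops.
SUM(i) = 4 + 16 + 52 + 160 + 484 + 1456 + 4372 = 6544.

6544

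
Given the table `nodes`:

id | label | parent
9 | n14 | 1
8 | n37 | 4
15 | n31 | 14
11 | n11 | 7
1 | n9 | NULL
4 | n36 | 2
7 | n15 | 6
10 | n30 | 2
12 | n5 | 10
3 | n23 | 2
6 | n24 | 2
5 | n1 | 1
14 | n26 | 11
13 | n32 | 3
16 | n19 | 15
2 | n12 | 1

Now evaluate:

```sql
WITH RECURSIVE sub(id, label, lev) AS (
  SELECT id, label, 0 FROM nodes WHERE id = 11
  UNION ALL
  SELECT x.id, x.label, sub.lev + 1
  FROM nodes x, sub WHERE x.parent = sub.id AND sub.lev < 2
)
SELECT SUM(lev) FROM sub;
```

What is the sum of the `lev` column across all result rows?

Base: id=11 (n11) at lev 0.
Iteration 1: rows with parent in {11} -> n26 (id 14, lev 1).
Iteration 2: rows with parent in {14} -> n31 (id 15, lev 2).
Iteration 3: lev < 2 fails for all current rows; recursion stops.
SUM(lev) = 0 + 1 + 2 = 3.

3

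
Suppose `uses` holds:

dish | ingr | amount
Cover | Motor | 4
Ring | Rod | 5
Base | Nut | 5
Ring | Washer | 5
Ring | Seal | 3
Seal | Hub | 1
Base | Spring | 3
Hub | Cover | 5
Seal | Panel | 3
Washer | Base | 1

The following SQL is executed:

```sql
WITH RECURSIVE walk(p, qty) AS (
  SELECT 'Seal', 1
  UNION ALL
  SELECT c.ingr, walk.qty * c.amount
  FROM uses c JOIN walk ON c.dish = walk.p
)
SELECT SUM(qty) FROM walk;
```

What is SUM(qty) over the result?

Base: (Seal, qty=1).
Iteration 1: components of {Seal} -> Hub = 1*1 = 1, Panel = 1*3 = 3.
Iteration 2: components of {Hub,Panel} -> Cover = 1*5 = 5.
Iteration 3: components of {Cover} -> Motor = 5*4 = 20.
Iteration 4: no further components; recursion stops.
SUM(qty) = 1 + 1 + 3 + 5 + 20 = 30.

30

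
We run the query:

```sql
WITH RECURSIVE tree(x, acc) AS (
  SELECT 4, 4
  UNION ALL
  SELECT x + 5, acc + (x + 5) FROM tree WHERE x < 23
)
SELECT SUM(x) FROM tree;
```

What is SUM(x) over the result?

70

Base: x=4, acc=4.
Iteration 1: 4 < 23 holds -> x = 4 + 5 = 9, acc = 4 + 9 = 13.
Iteration 2: 9 < 23 holds -> x = 9 + 5 = 14, acc = 13 + 14 = 27.
Iteration 3: 14 < 23 holds -> x = 14 + 5 = 19, acc = 27 + 19 = 46.
Iteration 4: 19 < 23 holds -> x = 19 + 5 = 24, acc = 46 + 24 = 70.
Iteration 5: 24 < 23 fails; recursion stops.
SUM(x) = 4 + 9 + 14 + 19 + 24 = 70.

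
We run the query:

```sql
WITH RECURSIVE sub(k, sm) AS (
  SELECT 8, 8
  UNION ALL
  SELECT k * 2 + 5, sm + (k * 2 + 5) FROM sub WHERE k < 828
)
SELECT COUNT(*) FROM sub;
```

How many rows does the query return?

8

Base: k=8, sm=8.
Iteration 1: 8 < 828 holds -> k = 8 * 2 + 5 = 21, sm = 8 + 21 = 29.
Iteration 2: 21 < 828 holds -> k = 21 * 2 + 5 = 47, sm = 29 + 47 = 76.
Iteration 3: 47 < 828 holds -> k = 47 * 2 + 5 = 99, sm = 76 + 99 = 175.
Iteration 4: 99 < 828 holds -> k = 99 * 2 + 5 = 203, sm = 175 + 203 = 378.
Iteration 5: 203 < 828 holds -> k = 203 * 2 + 5 = 411, sm = 378 + 411 = 789.
Iteration 6: 411 < 828 holds -> k = 411 * 2 + 5 = 827, sm = 789 + 827 = 1616.
Iteration 7: 827 < 828 holds -> k = 827 * 2 + 5 = 1659, sm = 1616 + 1659 = 3275.
Iteration 8: 1659 < 828 fails; recursion stops.
Total rows emitted: 8.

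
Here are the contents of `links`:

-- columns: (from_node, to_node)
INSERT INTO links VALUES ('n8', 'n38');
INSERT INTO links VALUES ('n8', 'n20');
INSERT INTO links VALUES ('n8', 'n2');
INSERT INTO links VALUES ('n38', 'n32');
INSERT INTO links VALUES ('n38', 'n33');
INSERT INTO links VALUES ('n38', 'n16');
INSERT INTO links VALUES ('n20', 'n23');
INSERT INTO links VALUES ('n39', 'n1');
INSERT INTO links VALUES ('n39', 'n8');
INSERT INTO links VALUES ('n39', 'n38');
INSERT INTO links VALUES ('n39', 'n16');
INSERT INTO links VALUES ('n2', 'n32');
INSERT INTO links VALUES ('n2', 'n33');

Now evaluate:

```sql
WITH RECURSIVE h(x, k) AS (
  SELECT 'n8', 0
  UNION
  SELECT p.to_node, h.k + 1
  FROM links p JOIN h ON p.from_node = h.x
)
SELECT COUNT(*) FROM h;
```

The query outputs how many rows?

8

Base: (n8, k=0).
Iteration 1: edges from {n8} -> (n2, k=1), (n20, k=1), (n38, k=1).
Iteration 2: edges from {n2,n20,n38} -> (n16, k=2), (n23, k=2), (n32, k=2), (n33, k=2). [UNION drops 2 duplicate row(s)]
Iteration 3: no outgoing edges from {n16,n23,n32,n33}; recursion stops.
Total rows emitted: 8.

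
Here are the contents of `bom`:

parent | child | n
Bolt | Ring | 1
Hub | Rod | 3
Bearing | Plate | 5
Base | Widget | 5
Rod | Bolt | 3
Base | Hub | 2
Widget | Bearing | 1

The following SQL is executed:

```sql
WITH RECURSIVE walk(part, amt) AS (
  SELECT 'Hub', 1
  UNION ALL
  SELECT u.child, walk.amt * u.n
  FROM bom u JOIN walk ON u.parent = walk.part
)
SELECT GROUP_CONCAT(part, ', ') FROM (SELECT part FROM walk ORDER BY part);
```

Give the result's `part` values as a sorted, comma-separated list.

Bolt, Hub, Ring, Rod

Base: (Hub, amt=1).
Iteration 1: components of {Hub} -> Rod = 1*3 = 3.
Iteration 2: components of {Rod} -> Bolt = 3*3 = 9.
Iteration 3: components of {Bolt} -> Ring = 9*1 = 9.
Iteration 4: no further components; recursion stops.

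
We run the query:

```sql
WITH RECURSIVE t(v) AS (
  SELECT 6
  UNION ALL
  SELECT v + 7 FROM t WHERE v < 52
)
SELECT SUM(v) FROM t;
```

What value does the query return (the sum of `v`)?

Base: v=6.
Iteration 1: 6 < 52 holds -> v = 6 + 7 = 13.
Iteration 2: 13 < 52 holds -> v = 13 + 7 = 20.
Iteration 3: 20 < 52 holds -> v = 20 + 7 = 27.
Iteration 4: 27 < 52 holds -> v = 27 + 7 = 34.
Iteration 5: 34 < 52 holds -> v = 34 + 7 = 41.
Iteration 6: 41 < 52 holds -> v = 41 + 7 = 48.
Iteration 7: 48 < 52 holds -> v = 48 + 7 = 55.
Iteration 8: 55 < 52 fails; recursion stops.
SUM(v) = 6 + 13 + 20 + 27 + 34 + 41 + 48 + 55 = 244.

244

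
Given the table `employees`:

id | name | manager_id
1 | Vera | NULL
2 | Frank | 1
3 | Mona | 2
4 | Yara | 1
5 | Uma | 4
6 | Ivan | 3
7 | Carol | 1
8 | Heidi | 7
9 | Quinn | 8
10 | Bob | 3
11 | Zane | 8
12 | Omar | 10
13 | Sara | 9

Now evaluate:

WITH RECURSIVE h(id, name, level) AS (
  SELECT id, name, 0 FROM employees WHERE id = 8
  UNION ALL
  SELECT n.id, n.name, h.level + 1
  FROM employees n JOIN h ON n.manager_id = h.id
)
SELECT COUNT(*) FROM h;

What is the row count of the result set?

Base: id=8 (Heidi) at level 0.
Iteration 1: rows with manager_id in {8} -> Quinn (id 9, level 1), Zane (id 11, level 1).
Iteration 2: rows with manager_id in {9,11} -> Sara (id 13, level 2).
Iteration 3: no rows with manager_id in {13}; recursion stops.
Total rows emitted: 4.

4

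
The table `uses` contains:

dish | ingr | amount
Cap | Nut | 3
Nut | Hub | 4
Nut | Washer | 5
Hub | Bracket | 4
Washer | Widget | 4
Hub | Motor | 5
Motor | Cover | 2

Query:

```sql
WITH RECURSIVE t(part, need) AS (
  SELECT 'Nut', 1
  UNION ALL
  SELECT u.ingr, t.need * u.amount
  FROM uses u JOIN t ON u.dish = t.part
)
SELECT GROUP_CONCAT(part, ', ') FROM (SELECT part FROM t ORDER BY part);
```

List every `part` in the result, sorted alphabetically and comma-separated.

Bracket, Cover, Hub, Motor, Nut, Washer, Widget

Base: (Nut, need=1).
Iteration 1: components of {Nut} -> Hub = 1*4 = 4, Washer = 1*5 = 5.
Iteration 2: components of {Hub,Washer} -> Bracket = 4*4 = 16, Motor = 4*5 = 20, Widget = 5*4 = 20.
Iteration 3: components of {Bracket,Motor,Widget} -> Cover = 20*2 = 40.
Iteration 4: no further components; recursion stops.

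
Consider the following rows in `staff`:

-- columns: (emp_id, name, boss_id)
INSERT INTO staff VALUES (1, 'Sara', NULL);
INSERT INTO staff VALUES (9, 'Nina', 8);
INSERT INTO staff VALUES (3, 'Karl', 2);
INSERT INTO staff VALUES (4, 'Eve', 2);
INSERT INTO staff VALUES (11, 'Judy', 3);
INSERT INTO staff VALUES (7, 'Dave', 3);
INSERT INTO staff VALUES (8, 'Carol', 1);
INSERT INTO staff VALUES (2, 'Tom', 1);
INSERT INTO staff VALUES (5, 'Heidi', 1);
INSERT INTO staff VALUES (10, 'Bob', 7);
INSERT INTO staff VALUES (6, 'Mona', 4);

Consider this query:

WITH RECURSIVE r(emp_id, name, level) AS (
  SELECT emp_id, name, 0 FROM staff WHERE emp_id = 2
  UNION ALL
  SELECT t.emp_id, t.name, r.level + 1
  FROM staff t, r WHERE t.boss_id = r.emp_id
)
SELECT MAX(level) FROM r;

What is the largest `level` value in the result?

3

Base: emp_id=2 (Tom) at level 0.
Iteration 1: rows with boss_id in {2} -> Karl (id 3, level 1), Eve (id 4, level 1).
Iteration 2: rows with boss_id in {3,4} -> Mona (id 6, level 2), Dave (id 7, level 2), Judy (id 11, level 2).
Iteration 3: rows with boss_id in {6,7,11} -> Bob (id 10, level 3).
Iteration 4: no rows with boss_id in {10}; recursion stops.
level values: 0, 1, 1, 2, 2, 2, 3; the maximum is 3.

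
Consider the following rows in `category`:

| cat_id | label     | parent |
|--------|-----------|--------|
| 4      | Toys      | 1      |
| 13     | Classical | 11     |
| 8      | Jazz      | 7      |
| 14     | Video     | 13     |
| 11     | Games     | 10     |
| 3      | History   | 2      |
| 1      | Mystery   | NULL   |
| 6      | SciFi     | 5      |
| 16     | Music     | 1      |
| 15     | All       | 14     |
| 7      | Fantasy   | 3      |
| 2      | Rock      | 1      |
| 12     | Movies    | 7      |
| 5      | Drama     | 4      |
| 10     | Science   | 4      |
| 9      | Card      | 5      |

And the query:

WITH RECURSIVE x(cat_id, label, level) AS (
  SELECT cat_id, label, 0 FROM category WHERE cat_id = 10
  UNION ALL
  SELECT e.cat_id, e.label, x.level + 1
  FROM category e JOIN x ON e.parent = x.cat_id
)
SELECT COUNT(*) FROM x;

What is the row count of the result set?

Base: cat_id=10 (Science) at level 0.
Iteration 1: rows with parent in {10} -> Games (id 11, level 1).
Iteration 2: rows with parent in {11} -> Classical (id 13, level 2).
Iteration 3: rows with parent in {13} -> Video (id 14, level 3).
Iteration 4: rows with parent in {14} -> All (id 15, level 4).
Iteration 5: no rows with parent in {15}; recursion stops.
Total rows emitted: 5.

5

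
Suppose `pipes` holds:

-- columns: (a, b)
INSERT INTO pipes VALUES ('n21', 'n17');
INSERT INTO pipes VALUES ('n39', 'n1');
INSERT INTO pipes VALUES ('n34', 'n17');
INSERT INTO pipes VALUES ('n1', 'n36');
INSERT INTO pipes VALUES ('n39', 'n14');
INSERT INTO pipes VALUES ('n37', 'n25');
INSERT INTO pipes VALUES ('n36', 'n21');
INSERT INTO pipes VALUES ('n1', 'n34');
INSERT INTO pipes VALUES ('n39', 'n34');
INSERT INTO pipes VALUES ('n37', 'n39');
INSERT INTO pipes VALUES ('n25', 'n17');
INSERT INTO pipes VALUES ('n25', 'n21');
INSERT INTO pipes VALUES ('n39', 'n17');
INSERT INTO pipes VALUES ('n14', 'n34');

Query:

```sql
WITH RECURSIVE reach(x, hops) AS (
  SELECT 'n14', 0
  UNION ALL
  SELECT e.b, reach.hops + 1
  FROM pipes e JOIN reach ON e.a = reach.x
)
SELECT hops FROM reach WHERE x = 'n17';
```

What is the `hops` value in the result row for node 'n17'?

2

Base: (n14, hops=0).
Iteration 1: edges from {n14} -> (n34, hops=1).
Iteration 2: edges from {n34} -> (n17, hops=2).
Iteration 3: no outgoing edges from {n17}; recursion stops.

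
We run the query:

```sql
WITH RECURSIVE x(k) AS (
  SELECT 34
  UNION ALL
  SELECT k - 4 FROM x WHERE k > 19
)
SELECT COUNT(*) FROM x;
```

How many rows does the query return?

Base: k=34.
Iteration 1: 34 > 19 holds -> k = 34 - 4 = 30.
Iteration 2: 30 > 19 holds -> k = 30 - 4 = 26.
Iteration 3: 26 > 19 holds -> k = 26 - 4 = 22.
Iteration 4: 22 > 19 holds -> k = 22 - 4 = 18.
Iteration 5: 18 > 19 fails; recursion stops.
Total rows emitted: 5.

5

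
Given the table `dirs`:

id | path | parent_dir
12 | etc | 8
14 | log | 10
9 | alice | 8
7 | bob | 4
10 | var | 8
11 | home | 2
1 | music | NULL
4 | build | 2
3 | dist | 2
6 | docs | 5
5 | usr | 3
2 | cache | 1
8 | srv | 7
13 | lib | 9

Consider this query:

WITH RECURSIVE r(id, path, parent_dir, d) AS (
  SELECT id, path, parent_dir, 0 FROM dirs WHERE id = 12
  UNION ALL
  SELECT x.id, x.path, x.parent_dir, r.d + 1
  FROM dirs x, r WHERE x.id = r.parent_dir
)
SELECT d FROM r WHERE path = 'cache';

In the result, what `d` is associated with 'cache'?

Base: id=12 (etc), parent_dir=8, d 0.
Iteration 1: join on id=8 -> srv (id 8, parent_dir=7, d 1).
Iteration 2: join on id=7 -> bob (id 7, parent_dir=4, d 2).
Iteration 3: join on id=4 -> build (id 4, parent_dir=2, d 3).
Iteration 4: join on id=2 -> cache (id 2, parent_dir=1, d 4).
Iteration 5: join on id=1 -> music (id 1, parent_dir=NULL, d 5).
Iteration 6: parent_dir is NULL; no match; recursion stops.

4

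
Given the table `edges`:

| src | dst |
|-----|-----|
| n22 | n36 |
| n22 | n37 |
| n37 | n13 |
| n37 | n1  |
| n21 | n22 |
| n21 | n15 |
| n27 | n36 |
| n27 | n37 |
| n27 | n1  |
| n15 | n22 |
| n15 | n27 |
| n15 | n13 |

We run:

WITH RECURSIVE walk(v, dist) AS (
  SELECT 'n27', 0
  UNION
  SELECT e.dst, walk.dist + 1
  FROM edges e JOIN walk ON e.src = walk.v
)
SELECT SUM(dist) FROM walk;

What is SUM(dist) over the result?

7

Base: (n27, dist=0).
Iteration 1: edges from {n27} -> (n1, dist=1), (n36, dist=1), (n37, dist=1).
Iteration 2: edges from {n1,n36,n37} -> (n1, dist=2), (n13, dist=2).
Iteration 3: no outgoing edges from {n1,n13}; recursion stops.
SUM(dist) = 0 + 1 + 1 + 1 + 2 + 2 = 7.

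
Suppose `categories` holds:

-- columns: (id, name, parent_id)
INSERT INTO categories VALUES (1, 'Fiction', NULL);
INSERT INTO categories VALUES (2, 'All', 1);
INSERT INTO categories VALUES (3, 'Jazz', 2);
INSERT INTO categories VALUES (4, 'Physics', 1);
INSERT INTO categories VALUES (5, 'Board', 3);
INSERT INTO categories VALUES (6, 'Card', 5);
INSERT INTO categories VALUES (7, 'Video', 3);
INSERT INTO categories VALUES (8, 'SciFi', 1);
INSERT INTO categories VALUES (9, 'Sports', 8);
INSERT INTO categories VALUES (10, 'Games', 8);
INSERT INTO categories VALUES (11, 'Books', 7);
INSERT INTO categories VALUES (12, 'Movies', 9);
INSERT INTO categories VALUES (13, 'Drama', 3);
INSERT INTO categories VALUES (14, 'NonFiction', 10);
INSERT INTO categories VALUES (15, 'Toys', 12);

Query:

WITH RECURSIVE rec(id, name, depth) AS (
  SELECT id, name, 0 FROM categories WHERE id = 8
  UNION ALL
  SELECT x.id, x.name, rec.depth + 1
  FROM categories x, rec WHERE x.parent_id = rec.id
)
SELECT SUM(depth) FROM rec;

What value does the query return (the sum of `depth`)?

Base: id=8 (SciFi) at depth 0.
Iteration 1: rows with parent_id in {8} -> Sports (id 9, depth 1), Games (id 10, depth 1).
Iteration 2: rows with parent_id in {9,10} -> Movies (id 12, depth 2), NonFiction (id 14, depth 2).
Iteration 3: rows with parent_id in {12,14} -> Toys (id 15, depth 3).
Iteration 4: no rows with parent_id in {15}; recursion stops.
SUM(depth) = 0 + 1 + 1 + 2 + 2 + 3 = 9.

9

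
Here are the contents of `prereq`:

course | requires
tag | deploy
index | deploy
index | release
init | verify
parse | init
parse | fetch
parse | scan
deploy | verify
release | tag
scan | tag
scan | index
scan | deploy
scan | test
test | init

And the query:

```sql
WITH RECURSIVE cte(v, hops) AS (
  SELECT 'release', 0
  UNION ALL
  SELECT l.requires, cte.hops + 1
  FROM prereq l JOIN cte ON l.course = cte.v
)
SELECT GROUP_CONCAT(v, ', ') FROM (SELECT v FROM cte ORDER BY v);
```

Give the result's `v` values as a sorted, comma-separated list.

deploy, release, tag, verify

Base: (release, hops=0).
Iteration 1: edges from {release} -> (tag, hops=1).
Iteration 2: edges from {tag} -> (deploy, hops=2).
Iteration 3: edges from {deploy} -> (verify, hops=3).
Iteration 4: no outgoing edges from {verify}; recursion stops.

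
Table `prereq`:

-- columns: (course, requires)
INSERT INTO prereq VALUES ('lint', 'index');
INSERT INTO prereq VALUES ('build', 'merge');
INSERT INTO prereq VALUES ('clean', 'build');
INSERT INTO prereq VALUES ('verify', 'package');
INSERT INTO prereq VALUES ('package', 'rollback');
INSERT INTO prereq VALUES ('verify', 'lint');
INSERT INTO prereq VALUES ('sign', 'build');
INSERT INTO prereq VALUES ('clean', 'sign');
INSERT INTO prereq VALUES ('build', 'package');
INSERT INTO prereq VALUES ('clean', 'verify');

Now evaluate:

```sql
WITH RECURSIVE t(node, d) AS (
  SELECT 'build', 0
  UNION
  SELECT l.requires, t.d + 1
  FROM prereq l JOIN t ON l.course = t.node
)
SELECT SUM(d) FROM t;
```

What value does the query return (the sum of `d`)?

Base: (build, d=0).
Iteration 1: edges from {build} -> (merge, d=1), (package, d=1).
Iteration 2: edges from {merge,package} -> (rollback, d=2).
Iteration 3: no outgoing edges from {rollback}; recursion stops.
SUM(d) = 0 + 1 + 1 + 2 = 4.

4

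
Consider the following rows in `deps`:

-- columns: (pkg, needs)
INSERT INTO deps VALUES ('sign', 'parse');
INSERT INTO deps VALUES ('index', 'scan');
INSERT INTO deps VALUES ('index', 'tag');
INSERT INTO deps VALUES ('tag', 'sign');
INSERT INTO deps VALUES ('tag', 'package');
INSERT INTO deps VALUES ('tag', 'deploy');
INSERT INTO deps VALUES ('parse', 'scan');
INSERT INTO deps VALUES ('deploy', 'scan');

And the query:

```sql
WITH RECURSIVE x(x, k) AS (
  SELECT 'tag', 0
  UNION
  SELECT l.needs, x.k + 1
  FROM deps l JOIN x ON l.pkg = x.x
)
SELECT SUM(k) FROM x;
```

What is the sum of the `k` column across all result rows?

Base: (tag, k=0).
Iteration 1: edges from {tag} -> (deploy, k=1), (package, k=1), (sign, k=1).
Iteration 2: edges from {deploy,package,sign} -> (parse, k=2), (scan, k=2).
Iteration 3: edges from {parse,scan} -> (scan, k=3).
Iteration 4: no outgoing edges from {scan}; recursion stops.
SUM(k) = 0 + 1 + 1 + 1 + 2 + 2 + 3 = 10.

10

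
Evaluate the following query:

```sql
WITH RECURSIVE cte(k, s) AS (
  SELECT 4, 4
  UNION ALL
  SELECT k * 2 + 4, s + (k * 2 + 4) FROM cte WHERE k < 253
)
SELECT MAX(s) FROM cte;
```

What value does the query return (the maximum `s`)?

Base: k=4, s=4.
Iteration 1: 4 < 253 holds -> k = 4 * 2 + 4 = 12, s = 4 + 12 = 16.
Iteration 2: 12 < 253 holds -> k = 12 * 2 + 4 = 28, s = 16 + 28 = 44.
Iteration 3: 28 < 253 holds -> k = 28 * 2 + 4 = 60, s = 44 + 60 = 104.
Iteration 4: 60 < 253 holds -> k = 60 * 2 + 4 = 124, s = 104 + 124 = 228.
Iteration 5: 124 < 253 holds -> k = 124 * 2 + 4 = 252, s = 228 + 252 = 480.
Iteration 6: 252 < 253 holds -> k = 252 * 2 + 4 = 508, s = 480 + 508 = 988.
Iteration 7: 508 < 253 fails; recursion stops.
s values: 4, 16, 44, 104, 228, 480, 988; the maximum is 988.

988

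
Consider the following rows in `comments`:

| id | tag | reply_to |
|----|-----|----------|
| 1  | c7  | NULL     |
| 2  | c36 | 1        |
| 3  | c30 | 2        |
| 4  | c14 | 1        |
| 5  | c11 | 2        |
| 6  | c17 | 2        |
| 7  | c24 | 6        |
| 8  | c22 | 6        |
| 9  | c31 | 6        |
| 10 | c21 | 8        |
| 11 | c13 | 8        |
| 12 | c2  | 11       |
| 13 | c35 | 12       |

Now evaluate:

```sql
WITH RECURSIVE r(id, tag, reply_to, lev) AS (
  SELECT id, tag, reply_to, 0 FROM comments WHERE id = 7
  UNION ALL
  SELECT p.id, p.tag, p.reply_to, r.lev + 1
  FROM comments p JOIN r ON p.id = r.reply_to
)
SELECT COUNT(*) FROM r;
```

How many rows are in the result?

4

Base: id=7 (c24), reply_to=6, lev 0.
Iteration 1: join on id=6 -> c17 (id 6, reply_to=2, lev 1).
Iteration 2: join on id=2 -> c36 (id 2, reply_to=1, lev 2).
Iteration 3: join on id=1 -> c7 (id 1, reply_to=NULL, lev 3).
Iteration 4: reply_to is NULL; no match; recursion stops.
Total rows emitted: 4.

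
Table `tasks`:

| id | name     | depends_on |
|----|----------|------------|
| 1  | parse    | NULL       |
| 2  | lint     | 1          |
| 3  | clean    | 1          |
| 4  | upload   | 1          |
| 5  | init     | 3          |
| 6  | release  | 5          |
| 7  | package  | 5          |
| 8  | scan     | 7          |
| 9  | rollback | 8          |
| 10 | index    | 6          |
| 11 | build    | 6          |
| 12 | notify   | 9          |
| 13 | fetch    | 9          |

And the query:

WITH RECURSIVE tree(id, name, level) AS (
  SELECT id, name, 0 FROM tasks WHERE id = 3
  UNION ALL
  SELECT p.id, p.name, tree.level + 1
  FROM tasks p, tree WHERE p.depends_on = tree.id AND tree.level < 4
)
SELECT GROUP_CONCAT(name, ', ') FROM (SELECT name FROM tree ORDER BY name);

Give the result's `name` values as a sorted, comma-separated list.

build, clean, index, init, package, release, rollback, scan

Base: id=3 (clean) at level 0.
Iteration 1: rows with depends_on in {3} -> init (id 5, level 1).
Iteration 2: rows with depends_on in {5} -> release (id 6, level 2), package (id 7, level 2).
Iteration 3: rows with depends_on in {6,7} -> scan (id 8, level 3), index (id 10, level 3), build (id 11, level 3).
Iteration 4: rows with depends_on in {8,10,11} -> rollback (id 9, level 4).
Iteration 5: level < 4 fails for all current rows; recursion stops.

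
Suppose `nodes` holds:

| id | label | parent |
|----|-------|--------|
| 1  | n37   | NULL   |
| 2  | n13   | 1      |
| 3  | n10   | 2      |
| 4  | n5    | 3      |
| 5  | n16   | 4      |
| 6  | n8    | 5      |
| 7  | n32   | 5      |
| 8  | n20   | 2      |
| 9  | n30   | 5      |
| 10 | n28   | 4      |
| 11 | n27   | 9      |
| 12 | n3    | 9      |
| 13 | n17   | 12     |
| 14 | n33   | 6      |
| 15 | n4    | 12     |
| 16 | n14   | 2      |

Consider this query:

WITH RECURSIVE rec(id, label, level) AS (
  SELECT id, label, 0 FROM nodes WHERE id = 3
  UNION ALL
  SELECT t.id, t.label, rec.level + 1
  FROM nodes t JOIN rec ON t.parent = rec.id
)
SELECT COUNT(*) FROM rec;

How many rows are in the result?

12

Base: id=3 (n10) at level 0.
Iteration 1: rows with parent in {3} -> n5 (id 4, level 1).
Iteration 2: rows with parent in {4} -> n16 (id 5, level 2), n28 (id 10, level 2).
Iteration 3: rows with parent in {5,10} -> n8 (id 6, level 3), n32 (id 7, level 3), n30 (id 9, level 3).
Iteration 4: rows with parent in {6,7,9} -> n27 (id 11, level 4), n3 (id 12, level 4), n33 (id 14, level 4).
Iteration 5: rows with parent in {11,12,14} -> n17 (id 13, level 5), n4 (id 15, level 5).
Iteration 6: no rows with parent in {13,15}; recursion stops.
Total rows emitted: 12.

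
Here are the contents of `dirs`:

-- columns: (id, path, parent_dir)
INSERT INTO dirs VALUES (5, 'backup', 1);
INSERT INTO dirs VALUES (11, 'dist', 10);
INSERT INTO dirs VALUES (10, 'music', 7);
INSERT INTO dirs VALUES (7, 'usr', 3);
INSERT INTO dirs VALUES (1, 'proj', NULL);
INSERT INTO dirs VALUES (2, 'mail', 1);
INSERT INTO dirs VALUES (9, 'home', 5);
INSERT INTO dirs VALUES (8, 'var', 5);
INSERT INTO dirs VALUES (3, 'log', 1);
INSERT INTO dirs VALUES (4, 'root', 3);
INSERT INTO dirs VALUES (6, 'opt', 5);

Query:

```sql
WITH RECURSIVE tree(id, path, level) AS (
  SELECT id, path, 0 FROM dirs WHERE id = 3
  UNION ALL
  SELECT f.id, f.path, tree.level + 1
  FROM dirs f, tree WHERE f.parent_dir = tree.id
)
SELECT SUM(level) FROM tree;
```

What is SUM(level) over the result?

7

Base: id=3 (log) at level 0.
Iteration 1: rows with parent_dir in {3} -> root (id 4, level 1), usr (id 7, level 1).
Iteration 2: rows with parent_dir in {4,7} -> music (id 10, level 2).
Iteration 3: rows with parent_dir in {10} -> dist (id 11, level 3).
Iteration 4: no rows with parent_dir in {11}; recursion stops.
SUM(level) = 0 + 1 + 1 + 2 + 3 = 7.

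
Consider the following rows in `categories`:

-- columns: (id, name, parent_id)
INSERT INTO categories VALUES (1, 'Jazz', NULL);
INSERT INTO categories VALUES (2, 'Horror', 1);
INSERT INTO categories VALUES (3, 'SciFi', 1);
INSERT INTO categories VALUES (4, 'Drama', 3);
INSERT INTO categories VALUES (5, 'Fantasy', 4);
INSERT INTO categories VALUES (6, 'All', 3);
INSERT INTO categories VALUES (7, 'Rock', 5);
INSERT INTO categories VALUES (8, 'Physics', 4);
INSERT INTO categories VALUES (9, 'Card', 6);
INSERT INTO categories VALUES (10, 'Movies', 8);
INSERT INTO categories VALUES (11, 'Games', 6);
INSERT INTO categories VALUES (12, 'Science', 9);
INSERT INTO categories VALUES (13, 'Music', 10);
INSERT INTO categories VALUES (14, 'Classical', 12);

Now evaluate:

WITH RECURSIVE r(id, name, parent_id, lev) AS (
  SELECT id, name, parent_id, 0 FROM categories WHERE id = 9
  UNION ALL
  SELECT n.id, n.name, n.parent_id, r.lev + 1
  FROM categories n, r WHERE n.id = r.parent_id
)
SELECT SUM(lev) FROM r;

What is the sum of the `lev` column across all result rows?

Base: id=9 (Card), parent_id=6, lev 0.
Iteration 1: join on id=6 -> All (id 6, parent_id=3, lev 1).
Iteration 2: join on id=3 -> SciFi (id 3, parent_id=1, lev 2).
Iteration 3: join on id=1 -> Jazz (id 1, parent_id=NULL, lev 3).
Iteration 4: parent_id is NULL; no match; recursion stops.
SUM(lev) = 0 + 1 + 2 + 3 = 6.

6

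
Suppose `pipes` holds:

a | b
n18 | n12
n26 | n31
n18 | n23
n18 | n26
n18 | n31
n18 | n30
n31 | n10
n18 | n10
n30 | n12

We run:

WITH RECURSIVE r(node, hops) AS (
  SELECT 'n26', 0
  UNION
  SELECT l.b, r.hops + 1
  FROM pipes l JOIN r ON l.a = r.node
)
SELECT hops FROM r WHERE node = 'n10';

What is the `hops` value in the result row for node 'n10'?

2

Base: (n26, hops=0).
Iteration 1: edges from {n26} -> (n31, hops=1).
Iteration 2: edges from {n31} -> (n10, hops=2).
Iteration 3: no outgoing edges from {n10}; recursion stops.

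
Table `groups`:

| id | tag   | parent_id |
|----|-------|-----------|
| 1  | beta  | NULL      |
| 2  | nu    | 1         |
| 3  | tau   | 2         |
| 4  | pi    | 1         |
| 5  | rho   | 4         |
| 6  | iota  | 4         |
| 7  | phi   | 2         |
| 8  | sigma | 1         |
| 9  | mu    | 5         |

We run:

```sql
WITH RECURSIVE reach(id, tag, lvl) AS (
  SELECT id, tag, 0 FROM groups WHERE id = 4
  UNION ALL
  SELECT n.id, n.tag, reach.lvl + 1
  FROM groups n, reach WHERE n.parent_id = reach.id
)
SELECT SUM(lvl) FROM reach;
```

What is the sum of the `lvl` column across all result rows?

Base: id=4 (pi) at lvl 0.
Iteration 1: rows with parent_id in {4} -> rho (id 5, lvl 1), iota (id 6, lvl 1).
Iteration 2: rows with parent_id in {5,6} -> mu (id 9, lvl 2).
Iteration 3: no rows with parent_id in {9}; recursion stops.
SUM(lvl) = 0 + 1 + 1 + 2 = 4.

4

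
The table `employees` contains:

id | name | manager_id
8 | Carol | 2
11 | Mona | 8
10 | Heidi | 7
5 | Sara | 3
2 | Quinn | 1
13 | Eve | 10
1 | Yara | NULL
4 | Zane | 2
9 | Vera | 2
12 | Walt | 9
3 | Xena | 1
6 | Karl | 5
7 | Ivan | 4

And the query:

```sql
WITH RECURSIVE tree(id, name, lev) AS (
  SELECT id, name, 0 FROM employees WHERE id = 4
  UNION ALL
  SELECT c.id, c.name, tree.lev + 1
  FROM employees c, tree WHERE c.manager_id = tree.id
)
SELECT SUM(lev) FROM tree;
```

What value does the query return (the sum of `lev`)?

6

Base: id=4 (Zane) at lev 0.
Iteration 1: rows with manager_id in {4} -> Ivan (id 7, lev 1).
Iteration 2: rows with manager_id in {7} -> Heidi (id 10, lev 2).
Iteration 3: rows with manager_id in {10} -> Eve (id 13, lev 3).
Iteration 4: no rows with manager_id in {13}; recursion stops.
SUM(lev) = 0 + 1 + 2 + 3 = 6.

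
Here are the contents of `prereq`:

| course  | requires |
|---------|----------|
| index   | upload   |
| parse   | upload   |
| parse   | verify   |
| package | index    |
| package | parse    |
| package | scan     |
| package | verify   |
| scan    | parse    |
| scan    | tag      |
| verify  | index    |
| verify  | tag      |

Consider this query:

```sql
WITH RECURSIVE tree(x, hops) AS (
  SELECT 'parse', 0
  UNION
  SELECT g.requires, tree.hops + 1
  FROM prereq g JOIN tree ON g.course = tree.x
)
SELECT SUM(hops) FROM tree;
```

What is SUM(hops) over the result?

Base: (parse, hops=0).
Iteration 1: edges from {parse} -> (upload, hops=1), (verify, hops=1).
Iteration 2: edges from {upload,verify} -> (index, hops=2), (tag, hops=2).
Iteration 3: edges from {index,tag} -> (upload, hops=3).
Iteration 4: no outgoing edges from {upload}; recursion stops.
SUM(hops) = 0 + 1 + 1 + 2 + 2 + 3 = 9.

9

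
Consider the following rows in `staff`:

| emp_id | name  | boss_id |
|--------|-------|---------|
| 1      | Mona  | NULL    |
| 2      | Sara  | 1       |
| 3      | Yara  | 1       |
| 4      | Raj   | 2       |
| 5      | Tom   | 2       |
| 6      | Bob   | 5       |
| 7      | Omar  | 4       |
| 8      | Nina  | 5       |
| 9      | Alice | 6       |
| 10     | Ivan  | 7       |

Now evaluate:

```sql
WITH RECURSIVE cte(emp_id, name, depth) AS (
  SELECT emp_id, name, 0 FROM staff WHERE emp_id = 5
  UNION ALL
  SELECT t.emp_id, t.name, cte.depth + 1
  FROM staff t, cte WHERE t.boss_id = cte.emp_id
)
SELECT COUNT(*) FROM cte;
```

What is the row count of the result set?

4

Base: emp_id=5 (Tom) at depth 0.
Iteration 1: rows with boss_id in {5} -> Bob (id 6, depth 1), Nina (id 8, depth 1).
Iteration 2: rows with boss_id in {6,8} -> Alice (id 9, depth 2).
Iteration 3: no rows with boss_id in {9}; recursion stops.
Total rows emitted: 4.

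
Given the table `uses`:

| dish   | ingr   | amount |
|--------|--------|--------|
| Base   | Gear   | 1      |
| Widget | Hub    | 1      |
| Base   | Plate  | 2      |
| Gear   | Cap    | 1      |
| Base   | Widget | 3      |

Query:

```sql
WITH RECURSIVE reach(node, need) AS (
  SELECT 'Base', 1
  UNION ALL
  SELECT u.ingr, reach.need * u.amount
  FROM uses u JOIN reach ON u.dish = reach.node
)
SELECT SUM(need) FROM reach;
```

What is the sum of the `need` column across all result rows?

Base: (Base, need=1).
Iteration 1: components of {Base} -> Gear = 1*1 = 1, Plate = 1*2 = 2, Widget = 1*3 = 3.
Iteration 2: components of {Gear,Plate,Widget} -> Cap = 1*1 = 1, Hub = 3*1 = 3.
Iteration 3: no further components; recursion stops.
SUM(need) = 1 + 1 + 2 + 3 + 1 + 3 = 11.

11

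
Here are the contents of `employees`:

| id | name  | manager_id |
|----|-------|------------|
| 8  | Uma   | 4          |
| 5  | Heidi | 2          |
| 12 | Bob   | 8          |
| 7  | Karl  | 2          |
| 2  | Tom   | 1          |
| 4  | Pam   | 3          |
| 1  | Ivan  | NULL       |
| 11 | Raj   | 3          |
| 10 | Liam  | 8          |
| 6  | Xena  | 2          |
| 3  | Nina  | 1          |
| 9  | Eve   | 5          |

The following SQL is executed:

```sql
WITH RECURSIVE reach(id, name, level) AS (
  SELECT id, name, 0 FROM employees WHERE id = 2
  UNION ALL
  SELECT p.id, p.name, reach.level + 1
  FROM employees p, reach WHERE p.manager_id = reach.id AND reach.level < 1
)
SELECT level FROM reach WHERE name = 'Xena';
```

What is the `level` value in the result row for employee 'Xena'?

1

Base: id=2 (Tom) at level 0.
Iteration 1: rows with manager_id in {2} -> Heidi (id 5, level 1), Xena (id 6, level 1), Karl (id 7, level 1).
Iteration 2: level < 1 fails for all current rows; recursion stops.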